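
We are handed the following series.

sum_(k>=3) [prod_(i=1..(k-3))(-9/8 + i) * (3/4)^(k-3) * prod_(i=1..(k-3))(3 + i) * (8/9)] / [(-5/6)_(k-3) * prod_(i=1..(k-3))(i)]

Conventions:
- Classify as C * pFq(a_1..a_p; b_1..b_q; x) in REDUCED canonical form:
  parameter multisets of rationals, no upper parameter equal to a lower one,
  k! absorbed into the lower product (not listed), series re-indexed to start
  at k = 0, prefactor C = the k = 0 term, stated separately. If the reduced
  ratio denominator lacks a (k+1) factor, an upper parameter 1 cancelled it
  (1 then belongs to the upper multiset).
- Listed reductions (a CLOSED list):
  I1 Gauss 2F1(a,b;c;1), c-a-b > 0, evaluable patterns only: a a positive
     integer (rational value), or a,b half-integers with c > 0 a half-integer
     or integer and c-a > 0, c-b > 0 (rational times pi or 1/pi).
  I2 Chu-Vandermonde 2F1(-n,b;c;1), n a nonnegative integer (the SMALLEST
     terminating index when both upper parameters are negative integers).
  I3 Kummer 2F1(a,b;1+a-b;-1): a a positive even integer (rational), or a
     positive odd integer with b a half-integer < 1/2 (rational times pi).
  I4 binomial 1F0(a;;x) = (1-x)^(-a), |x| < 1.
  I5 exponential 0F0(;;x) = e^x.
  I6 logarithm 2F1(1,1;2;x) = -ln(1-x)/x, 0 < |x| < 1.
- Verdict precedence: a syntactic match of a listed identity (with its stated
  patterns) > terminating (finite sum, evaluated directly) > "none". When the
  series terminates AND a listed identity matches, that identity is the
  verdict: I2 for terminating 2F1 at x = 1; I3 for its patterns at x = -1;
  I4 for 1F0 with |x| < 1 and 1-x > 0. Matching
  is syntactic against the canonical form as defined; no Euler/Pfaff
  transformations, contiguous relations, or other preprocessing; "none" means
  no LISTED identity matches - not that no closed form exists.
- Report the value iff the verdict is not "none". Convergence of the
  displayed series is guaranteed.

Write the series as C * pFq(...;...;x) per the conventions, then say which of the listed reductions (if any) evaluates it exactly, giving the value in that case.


x = 3/4 here; the reduced form reads 2F1, upper {-1/8, 4}, lower {-5/6}, C = 8/9. Verdict: none - at argument 3/4 the multisets {-1/8, 4} ; {-5/6} match no listed identity.

Key observation: with t_0 = 8/9, the running product (prefactor 8/9) telescopes to a rising factorial.
Consecutive-term ratio: r(k) = (3/4) * (k-1/8) (k+4) / [(k-5/6) (k+1)] - rational in k, leading ratio (3/4); with t_0 = 8/9, classification follows.


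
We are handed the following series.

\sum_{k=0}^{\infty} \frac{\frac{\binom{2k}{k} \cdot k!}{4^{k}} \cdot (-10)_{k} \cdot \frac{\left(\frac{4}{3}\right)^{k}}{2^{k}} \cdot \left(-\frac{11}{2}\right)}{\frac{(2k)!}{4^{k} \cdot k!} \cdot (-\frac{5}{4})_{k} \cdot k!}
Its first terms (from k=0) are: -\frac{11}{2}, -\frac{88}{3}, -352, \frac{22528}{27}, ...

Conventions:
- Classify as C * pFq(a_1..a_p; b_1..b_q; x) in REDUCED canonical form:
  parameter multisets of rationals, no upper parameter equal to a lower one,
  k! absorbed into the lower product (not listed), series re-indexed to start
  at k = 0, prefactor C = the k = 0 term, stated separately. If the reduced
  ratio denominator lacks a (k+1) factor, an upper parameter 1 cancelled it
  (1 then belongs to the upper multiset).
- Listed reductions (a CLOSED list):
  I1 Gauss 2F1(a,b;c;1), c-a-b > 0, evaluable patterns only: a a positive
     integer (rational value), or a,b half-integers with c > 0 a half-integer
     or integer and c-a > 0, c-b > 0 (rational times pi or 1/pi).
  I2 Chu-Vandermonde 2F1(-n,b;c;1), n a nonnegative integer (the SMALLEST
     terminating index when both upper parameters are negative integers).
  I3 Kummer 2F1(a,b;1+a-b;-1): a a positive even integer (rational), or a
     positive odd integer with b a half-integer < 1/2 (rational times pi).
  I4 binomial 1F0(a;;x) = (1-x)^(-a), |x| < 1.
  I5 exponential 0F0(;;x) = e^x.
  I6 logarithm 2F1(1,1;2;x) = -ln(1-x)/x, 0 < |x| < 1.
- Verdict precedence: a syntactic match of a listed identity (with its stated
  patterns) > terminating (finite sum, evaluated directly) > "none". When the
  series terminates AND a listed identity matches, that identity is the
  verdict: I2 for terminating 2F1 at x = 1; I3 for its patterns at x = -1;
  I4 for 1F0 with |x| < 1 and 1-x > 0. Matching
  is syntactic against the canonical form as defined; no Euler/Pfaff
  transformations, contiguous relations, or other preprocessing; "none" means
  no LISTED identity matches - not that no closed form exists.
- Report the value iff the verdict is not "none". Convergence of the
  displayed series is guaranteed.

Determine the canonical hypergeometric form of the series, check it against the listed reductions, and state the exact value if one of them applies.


x = \frac{2}{3} here; the reduced form reads 1F1, upper {-10}, lower {-\frac{5}{4}}, C = -\frac{11}{2}. Verdict: terminating at k = 10: the factor (-10)_k kills every later term; summing the 11 survivors is exact. Hence: \frac{2107395871930931}{68034625095150}.

Key observation: t_0 = -\frac{11}{2} here, and the parameter 1/2 appears in both the upper and lower lists and cancels.
Step ratio: r(k) = \frac{2}{3} * (k-10) / [(k-\frac{5}{4}) (k+1)] - rational; roots negated = parameters, x = \frac{2}{3}, C = -\frac{11}{2}.


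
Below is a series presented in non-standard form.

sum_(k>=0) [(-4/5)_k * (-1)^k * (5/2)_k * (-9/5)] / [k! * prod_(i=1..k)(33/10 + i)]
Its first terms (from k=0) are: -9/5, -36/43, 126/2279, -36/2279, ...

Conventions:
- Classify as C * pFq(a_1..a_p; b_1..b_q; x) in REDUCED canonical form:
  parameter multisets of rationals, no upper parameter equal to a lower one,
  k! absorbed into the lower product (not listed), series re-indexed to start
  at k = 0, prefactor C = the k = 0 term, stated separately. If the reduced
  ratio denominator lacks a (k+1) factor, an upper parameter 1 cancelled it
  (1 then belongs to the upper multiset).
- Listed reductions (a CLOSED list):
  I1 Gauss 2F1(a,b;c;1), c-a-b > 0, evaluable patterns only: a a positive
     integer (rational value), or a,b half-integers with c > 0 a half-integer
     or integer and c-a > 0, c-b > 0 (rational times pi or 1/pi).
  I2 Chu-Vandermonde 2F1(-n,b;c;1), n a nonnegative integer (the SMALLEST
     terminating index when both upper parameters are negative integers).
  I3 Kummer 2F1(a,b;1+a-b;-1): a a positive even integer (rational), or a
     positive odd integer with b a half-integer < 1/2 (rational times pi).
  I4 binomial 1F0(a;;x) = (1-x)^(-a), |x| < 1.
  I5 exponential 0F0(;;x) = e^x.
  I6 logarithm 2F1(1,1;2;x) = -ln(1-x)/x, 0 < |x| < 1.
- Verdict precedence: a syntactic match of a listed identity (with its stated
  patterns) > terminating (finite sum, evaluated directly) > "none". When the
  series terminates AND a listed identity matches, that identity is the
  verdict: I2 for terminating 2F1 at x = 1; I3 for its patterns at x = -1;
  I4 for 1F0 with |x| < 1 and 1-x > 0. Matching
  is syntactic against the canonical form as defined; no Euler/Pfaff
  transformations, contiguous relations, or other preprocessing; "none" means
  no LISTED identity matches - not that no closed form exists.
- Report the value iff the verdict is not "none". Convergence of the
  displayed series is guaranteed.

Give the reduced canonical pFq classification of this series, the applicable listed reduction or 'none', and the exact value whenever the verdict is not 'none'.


This is -9/5 * 2F1(-4/5, 5/2; 43/10; -1) in reduced canonical form. Verdict: none (x = -1): each listed identity misses the multisets {-4/5, 5/2} ; {43/10}.

First insight: x = (-1) and the lower running product (prefactor -9/5) is a rising factorial.
Adjacent-term ratio: r(k) = (-1) * (k-4/5) (k+5/2) / [(k+43/10) (k+1)] ; factor over Q: parameters, x = (-1), and C = -9/5.


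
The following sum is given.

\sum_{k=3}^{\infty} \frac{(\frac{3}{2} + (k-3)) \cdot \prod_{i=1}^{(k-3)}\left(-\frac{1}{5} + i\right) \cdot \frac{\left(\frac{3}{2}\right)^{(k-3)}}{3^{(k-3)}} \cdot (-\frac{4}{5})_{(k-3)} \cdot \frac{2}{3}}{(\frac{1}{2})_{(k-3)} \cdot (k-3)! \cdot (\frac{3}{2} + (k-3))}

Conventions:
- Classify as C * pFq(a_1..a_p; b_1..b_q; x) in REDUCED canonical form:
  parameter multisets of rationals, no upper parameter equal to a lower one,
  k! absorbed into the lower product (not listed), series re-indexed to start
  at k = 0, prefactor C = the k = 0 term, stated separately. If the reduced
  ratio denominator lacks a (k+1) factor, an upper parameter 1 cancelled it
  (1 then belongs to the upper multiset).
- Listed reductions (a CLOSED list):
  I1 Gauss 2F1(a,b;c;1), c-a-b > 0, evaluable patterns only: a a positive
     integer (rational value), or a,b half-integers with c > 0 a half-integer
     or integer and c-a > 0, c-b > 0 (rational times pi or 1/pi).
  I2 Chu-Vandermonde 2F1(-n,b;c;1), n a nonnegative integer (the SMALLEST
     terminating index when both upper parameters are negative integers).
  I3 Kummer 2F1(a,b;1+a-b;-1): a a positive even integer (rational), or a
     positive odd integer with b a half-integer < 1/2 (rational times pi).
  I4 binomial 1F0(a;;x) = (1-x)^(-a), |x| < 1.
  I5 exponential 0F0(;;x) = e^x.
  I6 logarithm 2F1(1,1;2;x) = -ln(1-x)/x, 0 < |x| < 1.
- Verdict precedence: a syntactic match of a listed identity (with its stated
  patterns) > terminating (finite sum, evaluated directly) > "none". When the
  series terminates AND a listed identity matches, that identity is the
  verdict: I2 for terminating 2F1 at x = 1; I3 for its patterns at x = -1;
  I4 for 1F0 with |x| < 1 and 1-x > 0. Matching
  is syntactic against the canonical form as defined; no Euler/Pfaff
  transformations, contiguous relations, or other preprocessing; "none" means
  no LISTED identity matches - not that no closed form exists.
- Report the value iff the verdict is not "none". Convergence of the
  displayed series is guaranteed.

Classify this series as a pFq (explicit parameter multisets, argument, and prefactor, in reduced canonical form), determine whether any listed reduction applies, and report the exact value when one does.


With C = \frac{2}{3}: the canonical form is 2F1(-\frac{4}{5}, \frac{4}{5}; \frac{1}{2}; \frac{1}{2}). Verdict: none (x = \frac{1}{2}): each listed identity misses the multisets {-\frac{4}{5}, \frac{4}{5}} ; {\frac{1}{2}}.

The tell: t_0 = \frac{2}{3} here, and the running product (C = 2/3) telescopes to a rising factorial.
Consecutive-term ratio: r(k) = \frac{1}{2} * (k-\frac{4}{5}) (k+\frac{4}{5}) / [(k+\frac{1}{2}) (k+1)] - rational; roots negated = parameters, x = \frac{1}{2}, C = \frac{2}{3}.


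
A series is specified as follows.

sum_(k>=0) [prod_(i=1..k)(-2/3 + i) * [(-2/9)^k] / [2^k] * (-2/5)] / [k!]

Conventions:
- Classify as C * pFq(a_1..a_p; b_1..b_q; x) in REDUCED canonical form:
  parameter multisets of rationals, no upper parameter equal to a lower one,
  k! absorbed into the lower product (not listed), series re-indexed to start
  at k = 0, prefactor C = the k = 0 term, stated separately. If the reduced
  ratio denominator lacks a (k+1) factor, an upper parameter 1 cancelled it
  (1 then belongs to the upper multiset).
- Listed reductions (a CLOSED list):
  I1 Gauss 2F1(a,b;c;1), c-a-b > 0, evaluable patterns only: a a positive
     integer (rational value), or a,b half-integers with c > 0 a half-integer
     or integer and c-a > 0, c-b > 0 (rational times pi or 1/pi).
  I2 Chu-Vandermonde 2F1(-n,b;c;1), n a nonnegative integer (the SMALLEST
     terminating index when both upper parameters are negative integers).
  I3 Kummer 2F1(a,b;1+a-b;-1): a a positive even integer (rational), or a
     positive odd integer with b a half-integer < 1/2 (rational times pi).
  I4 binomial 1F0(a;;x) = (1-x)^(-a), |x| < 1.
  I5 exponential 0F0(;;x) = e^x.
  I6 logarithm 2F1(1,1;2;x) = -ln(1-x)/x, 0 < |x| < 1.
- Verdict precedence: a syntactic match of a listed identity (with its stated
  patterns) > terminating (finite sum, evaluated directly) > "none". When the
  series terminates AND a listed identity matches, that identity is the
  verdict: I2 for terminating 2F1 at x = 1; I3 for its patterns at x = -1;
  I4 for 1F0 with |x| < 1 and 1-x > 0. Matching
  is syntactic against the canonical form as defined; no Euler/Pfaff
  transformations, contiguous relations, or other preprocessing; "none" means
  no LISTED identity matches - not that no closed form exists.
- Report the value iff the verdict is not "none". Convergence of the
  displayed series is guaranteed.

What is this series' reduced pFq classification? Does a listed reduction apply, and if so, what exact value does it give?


With C = -2/5: the canonical form is 1F0(1/3; -; -1/9). Verdict (x = -1/9): binomial (I4) applies (the 1F0 binomial series: exponent -1/3, x = -1/9). Exact value: (-2/5) * (10/9)^(-1/3).

The tell: from the first term -2/5: the two k-th powers (C = -2/5) combine into one argument.
Adjacent-term ratio: r(k) = (-1/9) * (k+1/3) / [(k+1)] - rational; roots negated = parameters, x = (-1/9), C = -2/5.


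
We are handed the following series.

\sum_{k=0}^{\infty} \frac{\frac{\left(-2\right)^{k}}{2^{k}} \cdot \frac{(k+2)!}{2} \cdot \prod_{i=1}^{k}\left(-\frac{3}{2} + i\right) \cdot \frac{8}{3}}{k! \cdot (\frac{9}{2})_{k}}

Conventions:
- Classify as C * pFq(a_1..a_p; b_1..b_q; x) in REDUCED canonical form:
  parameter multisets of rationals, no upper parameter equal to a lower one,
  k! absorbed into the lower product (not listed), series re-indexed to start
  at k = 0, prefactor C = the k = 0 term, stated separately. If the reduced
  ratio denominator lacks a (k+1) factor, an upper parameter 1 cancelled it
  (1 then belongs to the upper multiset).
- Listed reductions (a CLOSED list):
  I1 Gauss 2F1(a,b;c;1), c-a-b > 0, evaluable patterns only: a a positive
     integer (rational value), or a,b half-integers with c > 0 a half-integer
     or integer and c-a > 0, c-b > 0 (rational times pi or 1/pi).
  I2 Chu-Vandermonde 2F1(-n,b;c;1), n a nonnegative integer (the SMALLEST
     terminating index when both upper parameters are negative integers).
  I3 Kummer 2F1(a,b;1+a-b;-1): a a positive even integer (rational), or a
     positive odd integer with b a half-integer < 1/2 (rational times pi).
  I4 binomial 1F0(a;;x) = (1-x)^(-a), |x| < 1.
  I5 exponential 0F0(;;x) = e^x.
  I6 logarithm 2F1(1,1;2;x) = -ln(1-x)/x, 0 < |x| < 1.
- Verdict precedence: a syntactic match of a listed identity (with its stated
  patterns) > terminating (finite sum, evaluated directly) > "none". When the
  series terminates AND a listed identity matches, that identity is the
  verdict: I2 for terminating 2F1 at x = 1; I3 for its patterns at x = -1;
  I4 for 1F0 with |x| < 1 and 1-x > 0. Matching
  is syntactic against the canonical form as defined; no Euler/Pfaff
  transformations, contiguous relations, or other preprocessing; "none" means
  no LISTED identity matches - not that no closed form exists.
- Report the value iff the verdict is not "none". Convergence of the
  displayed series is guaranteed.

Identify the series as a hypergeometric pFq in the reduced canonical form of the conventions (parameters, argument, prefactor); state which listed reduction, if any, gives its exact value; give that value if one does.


This is \frac{8}{3} * 2F1(-\frac{1}{2}, 3; \frac{9}{2}; -1) in reduced canonical form. Verdict: the Kummer evaluation I3 matches (x = -1; c = \frac{9}{2} equals 1+a-b for upper {-\frac{1}{2}, 3}: listed pattern). Exact value: \frac{35}{32} \cdot \pi.

Key step: t_0 = \frac{8}{3} here, and the two k-th powers (prefactor 8/3) combine into one argument.
Adjacent-term ratio: r(k) = -1 * (k-\frac{1}{2}) (k+3) / [(k+\frac{9}{2}) (k+1)] ; factor over Q: parameters, x = -1, and C = \frac{8}{3}.


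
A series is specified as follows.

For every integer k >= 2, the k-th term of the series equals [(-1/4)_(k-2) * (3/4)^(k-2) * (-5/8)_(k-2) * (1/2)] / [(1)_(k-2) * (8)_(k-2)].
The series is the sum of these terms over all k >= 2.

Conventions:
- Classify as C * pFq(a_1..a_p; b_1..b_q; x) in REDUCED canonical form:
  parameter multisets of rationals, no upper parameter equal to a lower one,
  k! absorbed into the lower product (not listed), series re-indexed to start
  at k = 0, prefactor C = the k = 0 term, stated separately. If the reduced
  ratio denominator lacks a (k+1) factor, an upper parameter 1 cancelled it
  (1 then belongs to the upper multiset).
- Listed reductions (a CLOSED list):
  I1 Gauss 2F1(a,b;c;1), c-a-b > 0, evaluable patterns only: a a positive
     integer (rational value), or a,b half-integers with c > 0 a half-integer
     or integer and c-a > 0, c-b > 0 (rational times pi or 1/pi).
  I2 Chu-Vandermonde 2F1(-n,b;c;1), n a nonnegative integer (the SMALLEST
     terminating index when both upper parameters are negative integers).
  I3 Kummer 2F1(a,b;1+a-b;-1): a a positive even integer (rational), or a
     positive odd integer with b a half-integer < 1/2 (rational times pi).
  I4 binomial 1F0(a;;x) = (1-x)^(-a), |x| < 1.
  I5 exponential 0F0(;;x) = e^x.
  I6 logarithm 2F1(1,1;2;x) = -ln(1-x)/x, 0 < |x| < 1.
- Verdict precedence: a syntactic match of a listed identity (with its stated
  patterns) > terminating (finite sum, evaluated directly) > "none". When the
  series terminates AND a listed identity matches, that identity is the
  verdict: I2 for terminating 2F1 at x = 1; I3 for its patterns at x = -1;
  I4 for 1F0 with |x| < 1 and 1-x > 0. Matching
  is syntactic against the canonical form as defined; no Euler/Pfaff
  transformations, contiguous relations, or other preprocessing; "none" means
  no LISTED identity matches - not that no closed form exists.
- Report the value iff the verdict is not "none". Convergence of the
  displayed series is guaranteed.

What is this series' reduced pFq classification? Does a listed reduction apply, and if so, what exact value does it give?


Canonical form: C = 1/2 times 2F1 with upper {-5/8, -1/4}, lower {8}, x = 3/4. Verdict: none. A 2F1 with upper {-5/8, -1/4} fits none of I1-I6 at x = 3/4; the sum runs forever.

Structural cue: x = (3/4) and (1)_k (C = 1/2, x = 3/4) is k! itself.
Ratio: r(k) = (3/4) * (k-5/8) (k-1/4) / [(k+8) (k+1)] ; factor over Q: parameters, x = (3/4), and C = 1/2.


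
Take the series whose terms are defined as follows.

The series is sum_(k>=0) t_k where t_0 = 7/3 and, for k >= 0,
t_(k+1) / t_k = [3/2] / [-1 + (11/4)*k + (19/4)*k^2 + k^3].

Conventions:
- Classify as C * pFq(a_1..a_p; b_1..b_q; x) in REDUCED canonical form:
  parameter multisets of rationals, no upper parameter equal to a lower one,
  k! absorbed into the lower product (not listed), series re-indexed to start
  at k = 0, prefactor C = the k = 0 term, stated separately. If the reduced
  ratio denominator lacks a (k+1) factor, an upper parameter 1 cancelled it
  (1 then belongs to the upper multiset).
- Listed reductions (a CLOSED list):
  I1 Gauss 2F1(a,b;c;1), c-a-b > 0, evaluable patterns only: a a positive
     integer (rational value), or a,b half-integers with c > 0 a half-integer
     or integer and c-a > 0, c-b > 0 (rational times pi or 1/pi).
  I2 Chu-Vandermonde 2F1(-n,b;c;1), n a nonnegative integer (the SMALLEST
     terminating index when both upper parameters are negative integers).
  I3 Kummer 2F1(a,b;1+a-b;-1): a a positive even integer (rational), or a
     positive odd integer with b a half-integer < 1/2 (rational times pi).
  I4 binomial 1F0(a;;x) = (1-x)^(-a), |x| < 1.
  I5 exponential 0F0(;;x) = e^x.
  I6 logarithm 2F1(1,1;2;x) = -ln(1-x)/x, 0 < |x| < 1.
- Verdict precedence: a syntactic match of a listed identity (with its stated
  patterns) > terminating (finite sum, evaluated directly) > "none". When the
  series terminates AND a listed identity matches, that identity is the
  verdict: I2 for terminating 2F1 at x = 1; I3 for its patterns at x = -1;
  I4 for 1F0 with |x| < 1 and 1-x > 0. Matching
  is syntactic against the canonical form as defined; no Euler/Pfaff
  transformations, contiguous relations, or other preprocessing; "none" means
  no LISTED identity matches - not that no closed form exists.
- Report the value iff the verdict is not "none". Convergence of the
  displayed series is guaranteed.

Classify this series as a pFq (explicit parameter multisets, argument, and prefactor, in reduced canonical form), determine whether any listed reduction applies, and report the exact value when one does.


Prefactor 7/3, argument 3/2: 0F2 with upper {-} over lower {-1/4, 4}. Verdict: none. No listed pattern accepts 0F2(-; -1/4, 4; 3/2).

First insight: x = (3/2) and the expanded ratio factors over Q; C = 7/3, x = 3/2, roots give parameters.
Step ratio: r(k) = (3/2) * 1 / [(k-1/4) (k+4) (k+1)] - rational in k, leading ratio (3/2); with t_0 = 7/3, classification follows.


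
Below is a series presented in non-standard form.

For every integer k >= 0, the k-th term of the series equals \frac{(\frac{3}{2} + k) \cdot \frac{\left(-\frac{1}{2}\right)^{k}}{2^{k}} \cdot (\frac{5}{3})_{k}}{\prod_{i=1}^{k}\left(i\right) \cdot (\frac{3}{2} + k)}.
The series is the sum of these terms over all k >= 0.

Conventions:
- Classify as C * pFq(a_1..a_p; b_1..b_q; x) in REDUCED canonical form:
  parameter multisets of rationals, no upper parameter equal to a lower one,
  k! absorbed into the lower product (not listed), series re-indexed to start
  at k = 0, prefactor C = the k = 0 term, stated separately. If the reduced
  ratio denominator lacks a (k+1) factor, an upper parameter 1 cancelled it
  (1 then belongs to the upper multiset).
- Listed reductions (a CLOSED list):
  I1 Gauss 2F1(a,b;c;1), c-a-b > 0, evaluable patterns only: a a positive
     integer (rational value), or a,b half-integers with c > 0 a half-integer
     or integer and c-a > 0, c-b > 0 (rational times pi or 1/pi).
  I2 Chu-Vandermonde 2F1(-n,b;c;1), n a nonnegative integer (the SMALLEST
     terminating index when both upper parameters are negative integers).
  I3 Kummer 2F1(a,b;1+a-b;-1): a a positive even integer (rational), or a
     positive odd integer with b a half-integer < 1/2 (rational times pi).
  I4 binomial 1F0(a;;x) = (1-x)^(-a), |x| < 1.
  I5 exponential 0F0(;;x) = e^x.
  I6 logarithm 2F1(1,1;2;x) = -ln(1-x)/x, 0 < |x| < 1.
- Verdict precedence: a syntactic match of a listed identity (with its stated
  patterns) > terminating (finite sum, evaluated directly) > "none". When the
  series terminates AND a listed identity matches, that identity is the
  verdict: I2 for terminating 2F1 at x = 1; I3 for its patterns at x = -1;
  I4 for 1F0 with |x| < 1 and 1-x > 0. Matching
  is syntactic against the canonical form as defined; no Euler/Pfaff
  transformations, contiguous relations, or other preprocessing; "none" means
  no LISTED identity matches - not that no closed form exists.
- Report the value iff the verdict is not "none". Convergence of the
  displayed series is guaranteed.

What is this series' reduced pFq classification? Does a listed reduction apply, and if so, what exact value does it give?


This is 1 * 1F0(\frac{5}{3}; -; -\frac{1}{4}) in reduced canonical form. Verdict (x = -\frac{1}{4}): the I4 binomial reduction applies (the 1F0 binomial series: exponent -5/3, x = -\frac{1}{4}). Sum: \left(\frac{5}{4}\right)^{-\frac{5}{3}}.

The tell: with t_0 = 1, striking the common factor k + 3/2 reduces the term (C = 1).
Term ratio: r(k) = -\frac{1}{4} * (k+\frac{5}{3}) / [(k+1)] ; factor over Q: parameters, x = -\frac{1}{4}, and C = 1.


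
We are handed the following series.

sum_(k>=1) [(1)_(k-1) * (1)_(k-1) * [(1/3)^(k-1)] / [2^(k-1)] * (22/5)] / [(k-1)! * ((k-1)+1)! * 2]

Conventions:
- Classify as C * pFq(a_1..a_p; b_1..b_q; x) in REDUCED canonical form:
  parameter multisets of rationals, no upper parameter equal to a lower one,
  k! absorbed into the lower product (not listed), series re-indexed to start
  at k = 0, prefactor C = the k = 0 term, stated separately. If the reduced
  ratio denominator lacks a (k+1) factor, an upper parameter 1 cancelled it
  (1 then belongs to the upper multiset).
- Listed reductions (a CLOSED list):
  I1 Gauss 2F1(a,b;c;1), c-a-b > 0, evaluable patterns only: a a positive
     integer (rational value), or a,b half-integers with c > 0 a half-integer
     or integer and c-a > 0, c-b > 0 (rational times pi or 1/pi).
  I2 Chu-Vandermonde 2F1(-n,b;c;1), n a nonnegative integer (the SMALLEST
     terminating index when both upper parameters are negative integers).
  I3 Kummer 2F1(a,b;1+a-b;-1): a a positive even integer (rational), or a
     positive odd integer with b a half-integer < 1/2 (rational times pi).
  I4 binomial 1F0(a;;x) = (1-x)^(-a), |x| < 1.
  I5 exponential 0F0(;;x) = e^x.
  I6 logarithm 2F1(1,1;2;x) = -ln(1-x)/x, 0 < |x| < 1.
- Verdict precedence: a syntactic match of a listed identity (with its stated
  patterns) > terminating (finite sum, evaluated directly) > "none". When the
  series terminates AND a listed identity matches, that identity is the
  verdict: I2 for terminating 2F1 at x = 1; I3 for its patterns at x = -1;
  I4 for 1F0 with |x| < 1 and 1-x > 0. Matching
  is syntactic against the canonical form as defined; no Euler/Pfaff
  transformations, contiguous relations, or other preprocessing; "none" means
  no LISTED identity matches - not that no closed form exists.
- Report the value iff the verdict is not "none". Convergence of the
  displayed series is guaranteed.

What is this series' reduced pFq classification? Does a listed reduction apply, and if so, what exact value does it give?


With C = 11/5: the canonical form is 2F1(1, 1; 2; 1/6). Verdict: logarithm (I6) matches (the logarithm: parameters (1,1;2), x = 1/6). Hence: (-66/5) * ln(5/6).

Key observation: t_0 being 11/5, the constant factors (C = 11/5, x = 1/6) combine into one prefactor.
Consecutive-term ratio: r(k) = (1/6) * (k+1) (k+1) / [(k+2) (k+1)] - poly over poly, x = (1/6) from leading terms; C = 11/5 at k = 0.


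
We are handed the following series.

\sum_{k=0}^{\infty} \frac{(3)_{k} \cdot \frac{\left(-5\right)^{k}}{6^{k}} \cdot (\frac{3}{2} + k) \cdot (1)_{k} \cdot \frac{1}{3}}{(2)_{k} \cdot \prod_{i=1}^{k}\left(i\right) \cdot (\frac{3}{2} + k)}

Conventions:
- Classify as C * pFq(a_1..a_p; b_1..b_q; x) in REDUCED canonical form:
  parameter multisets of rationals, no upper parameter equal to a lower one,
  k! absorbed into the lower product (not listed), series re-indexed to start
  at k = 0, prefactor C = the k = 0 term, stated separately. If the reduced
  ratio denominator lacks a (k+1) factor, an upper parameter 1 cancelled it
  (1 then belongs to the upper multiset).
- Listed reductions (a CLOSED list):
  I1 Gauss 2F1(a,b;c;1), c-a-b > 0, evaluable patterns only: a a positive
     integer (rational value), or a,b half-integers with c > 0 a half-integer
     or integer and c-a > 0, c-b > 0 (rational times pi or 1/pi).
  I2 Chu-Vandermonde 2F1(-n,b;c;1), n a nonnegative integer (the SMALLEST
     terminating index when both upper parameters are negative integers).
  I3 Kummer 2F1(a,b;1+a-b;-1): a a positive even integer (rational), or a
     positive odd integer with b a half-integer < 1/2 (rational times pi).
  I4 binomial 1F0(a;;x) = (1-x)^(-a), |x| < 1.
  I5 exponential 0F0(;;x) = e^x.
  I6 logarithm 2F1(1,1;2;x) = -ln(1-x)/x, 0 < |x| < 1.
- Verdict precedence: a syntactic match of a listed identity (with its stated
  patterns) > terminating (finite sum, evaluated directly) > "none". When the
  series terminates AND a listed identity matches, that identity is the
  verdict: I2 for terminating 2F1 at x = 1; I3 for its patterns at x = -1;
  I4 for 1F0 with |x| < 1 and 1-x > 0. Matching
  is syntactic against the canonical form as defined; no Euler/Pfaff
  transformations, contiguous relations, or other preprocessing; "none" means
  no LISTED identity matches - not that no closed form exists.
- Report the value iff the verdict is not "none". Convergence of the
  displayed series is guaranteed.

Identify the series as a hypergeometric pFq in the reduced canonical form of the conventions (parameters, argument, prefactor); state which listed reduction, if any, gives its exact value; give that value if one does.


Classification (C = \frac{1}{3}): 2F1 with upper {1, 3}, lower {2}, argument x = -\frac{5}{6}. Verdict: none. Every listed pattern misses the 2F1 form at -\frac{5}{6}, upper {1, 3}.

Key step: with t_0 = \frac{1}{3}, the two geometric factors (prefactor 1/3) combine into one argument.
Adjacent-term ratio: r(k) = -\frac{5}{6} * (k+1) (k+3) / [(k+2) (k+1)] - rational; roots negated = parameters, x = -\frac{5}{6}, C = \frac{1}{3}.


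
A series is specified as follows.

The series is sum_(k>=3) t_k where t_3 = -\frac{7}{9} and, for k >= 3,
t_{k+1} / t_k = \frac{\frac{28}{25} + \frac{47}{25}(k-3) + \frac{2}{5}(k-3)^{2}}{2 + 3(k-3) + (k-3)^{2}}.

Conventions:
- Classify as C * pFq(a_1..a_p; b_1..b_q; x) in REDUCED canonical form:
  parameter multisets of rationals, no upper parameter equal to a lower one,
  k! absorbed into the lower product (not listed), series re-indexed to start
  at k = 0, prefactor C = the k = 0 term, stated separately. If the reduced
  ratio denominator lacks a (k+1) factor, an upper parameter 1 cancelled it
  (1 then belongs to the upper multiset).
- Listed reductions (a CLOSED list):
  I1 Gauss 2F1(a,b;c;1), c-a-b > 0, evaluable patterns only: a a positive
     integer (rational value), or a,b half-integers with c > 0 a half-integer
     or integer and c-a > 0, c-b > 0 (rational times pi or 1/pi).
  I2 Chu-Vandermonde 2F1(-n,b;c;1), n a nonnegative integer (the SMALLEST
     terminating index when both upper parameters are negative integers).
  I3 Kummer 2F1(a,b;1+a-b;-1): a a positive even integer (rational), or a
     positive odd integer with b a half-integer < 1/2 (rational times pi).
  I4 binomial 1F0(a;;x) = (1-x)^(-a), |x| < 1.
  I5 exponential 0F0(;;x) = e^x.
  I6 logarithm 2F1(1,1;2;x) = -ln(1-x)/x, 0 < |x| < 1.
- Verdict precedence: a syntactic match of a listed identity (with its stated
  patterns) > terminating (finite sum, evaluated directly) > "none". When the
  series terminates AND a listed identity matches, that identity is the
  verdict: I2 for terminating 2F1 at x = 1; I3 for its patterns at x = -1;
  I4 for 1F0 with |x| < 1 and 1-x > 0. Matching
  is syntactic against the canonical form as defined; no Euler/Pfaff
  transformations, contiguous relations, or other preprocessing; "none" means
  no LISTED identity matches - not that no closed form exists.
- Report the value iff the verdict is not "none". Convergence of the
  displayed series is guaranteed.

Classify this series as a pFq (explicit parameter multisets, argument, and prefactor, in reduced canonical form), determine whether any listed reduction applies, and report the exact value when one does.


This is -\frac{7}{9} * 2F1(\frac{7}{10}, 4; 2; \frac{2}{5}) in reduced canonical form. Verdict: none - this 2F1 at x = \frac{2}{5} matches no listed pattern, and upper {\frac{7}{10}, 4} holds no stopper.

Key observation: with t_0 = -\frac{7}{9}, factor the ratio over Q (prefactor -7/9): negated roots = parameters.
Term ratio: r(k) = \frac{2}{5} * (k+\frac{7}{10}) (k+4) / [(k+2) (k+1)] - poly over poly, x = \frac{2}{5} from leading terms; C = -\frac{7}{9} at k = 0.


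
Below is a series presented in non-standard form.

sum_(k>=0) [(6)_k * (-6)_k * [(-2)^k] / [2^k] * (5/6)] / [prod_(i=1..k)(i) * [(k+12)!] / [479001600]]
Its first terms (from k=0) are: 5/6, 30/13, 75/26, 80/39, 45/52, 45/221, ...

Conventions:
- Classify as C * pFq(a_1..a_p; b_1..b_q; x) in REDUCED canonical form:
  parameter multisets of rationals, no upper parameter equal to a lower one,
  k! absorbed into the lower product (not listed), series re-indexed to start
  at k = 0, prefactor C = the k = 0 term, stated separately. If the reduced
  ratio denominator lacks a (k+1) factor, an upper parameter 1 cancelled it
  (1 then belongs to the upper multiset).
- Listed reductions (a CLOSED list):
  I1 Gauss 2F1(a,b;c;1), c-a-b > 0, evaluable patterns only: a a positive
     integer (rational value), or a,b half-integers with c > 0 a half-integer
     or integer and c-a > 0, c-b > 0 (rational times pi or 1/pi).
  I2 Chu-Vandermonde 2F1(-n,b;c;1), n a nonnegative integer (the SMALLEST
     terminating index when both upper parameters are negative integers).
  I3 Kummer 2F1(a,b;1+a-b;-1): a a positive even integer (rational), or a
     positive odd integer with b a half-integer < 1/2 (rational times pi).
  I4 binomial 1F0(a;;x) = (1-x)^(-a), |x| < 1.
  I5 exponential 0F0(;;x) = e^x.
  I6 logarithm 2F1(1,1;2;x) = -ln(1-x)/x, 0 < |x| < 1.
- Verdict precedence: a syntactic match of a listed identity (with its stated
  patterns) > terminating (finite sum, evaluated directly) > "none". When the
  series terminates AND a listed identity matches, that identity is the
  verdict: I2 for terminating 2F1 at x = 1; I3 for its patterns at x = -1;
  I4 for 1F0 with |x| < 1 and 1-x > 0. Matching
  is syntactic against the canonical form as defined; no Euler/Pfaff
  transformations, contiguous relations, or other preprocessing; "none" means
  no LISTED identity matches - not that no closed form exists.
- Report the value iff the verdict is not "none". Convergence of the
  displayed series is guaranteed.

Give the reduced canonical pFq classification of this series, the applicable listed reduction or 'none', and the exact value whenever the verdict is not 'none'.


The series (x = -1) is 2F1: upper {-6, 6}, lower {13}, prefactor 5/6. Verdict: the Kummer evaluation I3 matches (x = -1; c = 13 equals 1+a-b for upper {-6, 6}: listed pattern). Its exact value is 55/6.

Structural cue: t_0 being 5/6, the product of the first k integers (C = 5/6, x = -1) is k!.
Ratio: r(k) = (-1) * (k-6) (k+6) / [(k+13) (k+1)] - rational in k, leading ratio (-1); with t_0 = 5/6, classification follows.


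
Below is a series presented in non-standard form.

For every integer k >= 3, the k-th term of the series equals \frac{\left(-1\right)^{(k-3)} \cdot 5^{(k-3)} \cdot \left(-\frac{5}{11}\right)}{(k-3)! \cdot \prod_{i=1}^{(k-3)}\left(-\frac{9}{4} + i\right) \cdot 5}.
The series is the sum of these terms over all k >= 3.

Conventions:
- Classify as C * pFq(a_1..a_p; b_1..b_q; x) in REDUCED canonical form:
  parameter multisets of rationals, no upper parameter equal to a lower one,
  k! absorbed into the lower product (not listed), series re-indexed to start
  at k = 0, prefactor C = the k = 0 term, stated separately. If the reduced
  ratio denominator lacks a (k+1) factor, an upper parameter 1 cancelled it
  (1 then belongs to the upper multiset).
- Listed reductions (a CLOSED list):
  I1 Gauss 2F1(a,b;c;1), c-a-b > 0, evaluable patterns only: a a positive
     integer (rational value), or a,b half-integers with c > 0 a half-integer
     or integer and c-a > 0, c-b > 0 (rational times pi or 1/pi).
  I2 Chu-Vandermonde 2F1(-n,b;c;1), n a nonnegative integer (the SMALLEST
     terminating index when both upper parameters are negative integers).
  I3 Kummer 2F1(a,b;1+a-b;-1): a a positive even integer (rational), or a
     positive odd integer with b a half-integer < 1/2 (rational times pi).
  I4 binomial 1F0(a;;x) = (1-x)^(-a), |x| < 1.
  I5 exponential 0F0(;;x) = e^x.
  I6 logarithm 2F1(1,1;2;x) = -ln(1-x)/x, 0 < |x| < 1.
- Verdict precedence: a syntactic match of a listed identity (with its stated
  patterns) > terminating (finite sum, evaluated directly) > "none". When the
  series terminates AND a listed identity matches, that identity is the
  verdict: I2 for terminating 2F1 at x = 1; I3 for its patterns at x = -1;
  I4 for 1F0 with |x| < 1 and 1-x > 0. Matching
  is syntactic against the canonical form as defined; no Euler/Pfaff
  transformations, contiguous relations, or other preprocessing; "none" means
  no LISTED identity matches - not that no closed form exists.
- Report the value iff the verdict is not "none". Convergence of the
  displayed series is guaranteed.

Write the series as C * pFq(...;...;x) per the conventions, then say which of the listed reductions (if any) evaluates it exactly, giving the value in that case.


This is -\frac{1}{11} * 0F1(-; -\frac{5}{4}; -5) in reduced canonical form. Verdict: none - this 0F1 at x = -5 matches no listed pattern, and upper {-} holds no stopper.

Key step: from the first term -\frac{1}{11}: the lower running product (prefactor -1/11) is a rising factorial.
Consecutive-term ratio: r(k) = -5 * 1 / [(k-\frac{5}{4}) (k+1)] - rational in k. x = -5; t_0 = -\frac{1}{11}; negate the roots.


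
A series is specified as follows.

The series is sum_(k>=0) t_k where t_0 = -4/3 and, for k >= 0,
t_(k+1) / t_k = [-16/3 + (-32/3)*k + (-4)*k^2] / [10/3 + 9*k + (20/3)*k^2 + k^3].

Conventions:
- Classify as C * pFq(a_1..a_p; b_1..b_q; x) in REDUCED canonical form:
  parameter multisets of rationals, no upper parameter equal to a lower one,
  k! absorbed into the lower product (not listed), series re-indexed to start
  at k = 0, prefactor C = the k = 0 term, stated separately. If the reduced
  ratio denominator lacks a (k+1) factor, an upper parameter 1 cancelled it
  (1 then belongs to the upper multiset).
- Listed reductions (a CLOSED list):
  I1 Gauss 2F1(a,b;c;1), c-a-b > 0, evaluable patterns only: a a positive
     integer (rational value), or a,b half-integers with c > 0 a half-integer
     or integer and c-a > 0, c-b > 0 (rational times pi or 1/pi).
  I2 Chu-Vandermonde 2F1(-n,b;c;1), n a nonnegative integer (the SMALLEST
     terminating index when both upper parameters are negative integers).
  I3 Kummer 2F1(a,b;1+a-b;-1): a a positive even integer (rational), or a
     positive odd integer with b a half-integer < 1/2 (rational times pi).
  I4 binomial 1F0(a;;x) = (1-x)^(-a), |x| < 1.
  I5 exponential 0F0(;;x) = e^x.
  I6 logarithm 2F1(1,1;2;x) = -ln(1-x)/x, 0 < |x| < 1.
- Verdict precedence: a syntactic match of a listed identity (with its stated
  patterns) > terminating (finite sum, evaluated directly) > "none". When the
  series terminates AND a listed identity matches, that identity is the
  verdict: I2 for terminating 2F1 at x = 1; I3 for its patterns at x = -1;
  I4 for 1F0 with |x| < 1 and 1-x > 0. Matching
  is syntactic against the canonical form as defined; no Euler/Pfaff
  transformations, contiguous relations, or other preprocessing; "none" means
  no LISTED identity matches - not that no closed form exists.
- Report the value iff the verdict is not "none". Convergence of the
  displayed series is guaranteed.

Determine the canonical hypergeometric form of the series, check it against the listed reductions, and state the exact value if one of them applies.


With C = -4/3: the canonical form is 1F1(2; 5; -4). Verdict: none. Every listed pattern misses the 1F1 form at -4, upper {2}.

The tell: from the first term -4/3: the expanded ratio factors over Q; C = -4/3, x = -4, roots give parameters.
Adjacent-term ratio: r(k) = (-4) * (k+2) / [(k+5) (k+1)] - rational; roots negated = parameters, x = (-4), C = -4/3.


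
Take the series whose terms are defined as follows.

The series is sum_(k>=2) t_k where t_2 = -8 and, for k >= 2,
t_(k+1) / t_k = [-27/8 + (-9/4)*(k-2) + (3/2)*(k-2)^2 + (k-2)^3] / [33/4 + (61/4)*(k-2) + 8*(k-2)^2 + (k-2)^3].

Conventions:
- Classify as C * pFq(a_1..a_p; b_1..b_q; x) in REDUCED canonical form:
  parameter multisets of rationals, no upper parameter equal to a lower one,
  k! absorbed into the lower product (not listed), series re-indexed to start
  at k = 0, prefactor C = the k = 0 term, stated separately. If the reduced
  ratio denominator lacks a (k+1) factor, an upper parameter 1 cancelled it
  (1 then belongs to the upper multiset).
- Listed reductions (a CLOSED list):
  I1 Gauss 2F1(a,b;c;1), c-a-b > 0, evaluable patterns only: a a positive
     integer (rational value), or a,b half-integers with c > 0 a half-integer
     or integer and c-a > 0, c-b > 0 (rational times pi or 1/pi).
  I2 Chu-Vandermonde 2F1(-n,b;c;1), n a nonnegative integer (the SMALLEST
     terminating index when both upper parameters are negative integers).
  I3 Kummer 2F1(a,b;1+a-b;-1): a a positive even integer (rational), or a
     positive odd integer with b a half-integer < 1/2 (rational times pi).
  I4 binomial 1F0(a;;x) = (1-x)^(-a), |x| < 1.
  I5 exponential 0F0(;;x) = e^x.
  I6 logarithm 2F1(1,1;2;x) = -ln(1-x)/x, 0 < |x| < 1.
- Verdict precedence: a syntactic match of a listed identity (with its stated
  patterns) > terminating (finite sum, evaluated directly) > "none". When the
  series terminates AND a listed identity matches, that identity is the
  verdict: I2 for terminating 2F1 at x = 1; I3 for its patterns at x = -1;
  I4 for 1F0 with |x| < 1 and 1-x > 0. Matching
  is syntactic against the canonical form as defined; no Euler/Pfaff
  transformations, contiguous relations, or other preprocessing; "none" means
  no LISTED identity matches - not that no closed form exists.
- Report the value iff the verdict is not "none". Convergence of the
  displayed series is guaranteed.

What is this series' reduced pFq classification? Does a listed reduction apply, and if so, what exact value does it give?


Structural cue: t_0 being -8, roots of the ratio polynomials (C = -8) are the negated parameters.
Adjacent-term ratio: r(k) = 1 * (k-3/2) (k+3/2) / [(k+11/2) (k+1)] - rational in k. x = 1; t_0 = -8; negate the roots.

Classification (C = -8): 2F1 with upper {-3/2, 3/2}, lower {11/2}, argument x = 1. Verdict: Gauss's theorem I1 (half-integer case) matches (x = 1; upper {-3/2, 3/2} half-integers, c = 11/2 in the evaluable pattern). Exact value: (-6615/4096) * pi.
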